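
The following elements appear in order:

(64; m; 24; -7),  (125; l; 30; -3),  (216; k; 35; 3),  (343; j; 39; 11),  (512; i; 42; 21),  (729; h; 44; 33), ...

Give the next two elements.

(1000; g; 45; 47), (1331; f; 45; 63)

First coordinate goes 64, 125, 216, 343, 512, 729 → 1000 → 1331 (perfect cubes: 4³, 5³, 6³, …).
Letter: m, l, k, j, i, h → g → f (letters move back 1 place in the alphabet).
Third coordinate — differences are 6, 5, 4, … (decreasing by 1 each time): 24, 30, 35, 39, 42, 44 → 45 → 45.
Fourth coordinate — differences are 4, 6, 8, … (increasing by 2 each time): -7, -3, 3, 11, 21, 33 → 47 → 63.
Putting the parts together: (1000; g; 45; 47) and then (1331; f; 45; 63).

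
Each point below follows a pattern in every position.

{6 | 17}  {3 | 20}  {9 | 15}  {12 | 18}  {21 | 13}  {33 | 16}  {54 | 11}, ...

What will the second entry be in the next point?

For the second entry, alternating steps +3, −5, +3, −5, …: 17, 20, 15, 18, 13, 16, 11 → 14.

14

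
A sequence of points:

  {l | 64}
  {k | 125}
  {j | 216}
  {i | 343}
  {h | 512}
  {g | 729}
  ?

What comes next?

Letter goes l, k, j, i, h, g → f (letters move back 1 place in the alphabet).
For the second component, perfect cubes: 4³, 5³, 6³, …: 64, 125, 216, 343, 512, 729 → 1000.
Putting it together: {f | 1000}.

{f | 1000}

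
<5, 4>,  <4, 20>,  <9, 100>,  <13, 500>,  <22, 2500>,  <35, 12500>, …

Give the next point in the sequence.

First entry: each term is the sum of the two before it; 5, 4, 9, 13, 22, 35 → 57.
Second entry goes 4, 20, 100, 500, 2500, 12500 → 62500 (×5 each step).
So the next point is <57, 62500>.

<57, 62500>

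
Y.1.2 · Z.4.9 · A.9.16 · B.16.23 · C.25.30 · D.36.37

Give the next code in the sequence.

Letter — letters move forward 1 place in the alphabet, wrapping Z→A: Y, Z, A, B, C, D → E.
Second component — perfect squares: 1², 2², 3², …: 1, 4, 9, 16, 25, 36 → 49.
Third component — +7 each step: 2, 9, 16, 23, 30, 37 → 44.
So the next code is E.49.44.

E.49.44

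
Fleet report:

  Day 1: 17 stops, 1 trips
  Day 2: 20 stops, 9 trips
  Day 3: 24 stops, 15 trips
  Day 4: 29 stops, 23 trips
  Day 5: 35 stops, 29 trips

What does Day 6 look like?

Stops: differences are 3, 4, 5, … (increasing by 1 each time); 17, 20, 24, 29, 35 → 42.
Trips: 1, 9, 15, 23, 29 → 37 (alternating steps +8, +6, +8, +6, …).
Combining the parts gives 42 stops, 37 trips.

42 stops, 37 trips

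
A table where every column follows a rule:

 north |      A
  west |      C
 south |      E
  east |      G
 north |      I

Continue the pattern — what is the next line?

Direction: repeats north → west → south → east, so north, west, south, east, north → west.
Letter goes A, C, E, G, I → K (letters move forward 2 places in the alphabet).
So the next line is west  K.

west  K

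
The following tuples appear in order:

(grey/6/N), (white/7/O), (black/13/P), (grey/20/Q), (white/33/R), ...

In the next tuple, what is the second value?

Shade: grey, white, black, grey, white → black (repeats grey → white → black).
Second value: 6, 7, 13, 20, 33 → 53 (each term is the sum of the two before it).
Letter: letters move forward 1 place in the alphabet; N, O, P, Q, R → S.

53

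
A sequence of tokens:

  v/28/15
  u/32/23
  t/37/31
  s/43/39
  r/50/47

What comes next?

q/58/55

Letter goes v, u, t, s, r → q (letters move back 1 place in the alphabet).
Second component goes 28, 32, 37, 43, 50 → 58 (differences are 4, 5, 6, … (increasing by 1 each time)).
Third component: 15, 23, 31, 39, 47 → 55 (+8 each step).
Combining the parts gives q/58/55.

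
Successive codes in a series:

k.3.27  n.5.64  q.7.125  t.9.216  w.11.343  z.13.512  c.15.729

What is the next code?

Letter goes k, n, q, t, w, z, c → f (letters move forward 3 places in the alphabet, wrapping Z→A).
Second component goes 3, 5, 7, 9, 11, 13, 15 → 17 (+2 each step).
Third component goes 27, 64, 125, 216, 343, 512, 729 → 1000 (perfect cubes: 3³, 4³, 5³, …).
So the next code is f.17.1000.

f.17.1000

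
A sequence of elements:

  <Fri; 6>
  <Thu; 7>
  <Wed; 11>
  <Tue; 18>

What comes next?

Day: Fri, Thu, Wed, Tue → Mon (runs backward through the weekdays Mon→Sun).
For the second component, differences are 1, 4, 7, … (increasing by 3 each time): 6, 7, 11, 18 → 28.
So the next element is <Mon; 28>.

<Mon; 28>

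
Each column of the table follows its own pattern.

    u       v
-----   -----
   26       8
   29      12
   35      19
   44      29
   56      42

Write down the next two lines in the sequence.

For the column u, differences are 3, 6, 9, … (increasing by 3 each time): 26, 29, 35, 44, 56 → 71 → 89.
Column v: differences are 4, 7, 10, … (increasing by 3 each time); 8, 12, 19, 29, 42 → 58 → 77.
Putting the parts together: 71  58 and then 89  77.

71  58; 89  77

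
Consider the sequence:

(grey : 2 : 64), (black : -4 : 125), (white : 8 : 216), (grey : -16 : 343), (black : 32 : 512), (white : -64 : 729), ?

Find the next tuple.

Shade goes grey, black, white, grey, black, white → grey (repeats grey → black → white).
Second coordinate: 2, -4, 8, -16, 32, -64 → 128 (×(-2) each step).
Third coordinate: perfect cubes: 4³, 5³, 6³, …; 64, 125, 216, 343, 512, 729 → 1000.
So the next tuple is (grey : 128 : 1000).

(grey : 128 : 1000)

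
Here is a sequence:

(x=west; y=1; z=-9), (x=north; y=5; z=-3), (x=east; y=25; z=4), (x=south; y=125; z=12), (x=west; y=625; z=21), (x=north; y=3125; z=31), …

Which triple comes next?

X: repeats west → north → east → south, so west, north, east, south, west, north → east.
Y: 1, 5, 25, 125, 625, 3125 → 15625 (×5 each step).
Z — differences are 6, 7, 8, … (increasing by 1 each time): -9, -3, 4, 12, 21, 31 → 42.
So the next triple is (x=east; y=15625; z=42).

(x=east; y=15625; z=42)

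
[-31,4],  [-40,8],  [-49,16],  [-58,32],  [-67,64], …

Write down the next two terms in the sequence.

First value: −9 each step, so -31, -40, -49, -58, -67 → -76 → -85.
Second value: ×2 each step; 4, 8, 16, 32, 64 → 128 → 256.
So the next two terms are [-76,128] and [-85,256].

[-76,128], [-85,256]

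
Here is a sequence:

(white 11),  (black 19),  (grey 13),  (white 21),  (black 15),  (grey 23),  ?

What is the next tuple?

Shade: white, black, grey, white, black, grey → white (repeats white → black → grey).
Second part — alternating steps +8, −6, +8, −6, …: 11, 19, 13, 21, 15, 23 → 17.
Combining the parts gives (white 17).

(white 17)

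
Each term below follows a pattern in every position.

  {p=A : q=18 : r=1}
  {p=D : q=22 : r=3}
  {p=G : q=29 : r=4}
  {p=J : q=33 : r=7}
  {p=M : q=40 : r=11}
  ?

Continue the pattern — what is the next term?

{p=P : q=44 : r=18}

For the p, letters move forward 3 places in the alphabet: A, D, G, J, M → P.
Q: alternating steps +4, +7, +4, +7, …; 18, 22, 29, 33, 40 → 44.
R — each term is the sum of the two before it: 1, 3, 4, 7, 11 → 18.
Putting it together: {p=P : q=44 : r=18}.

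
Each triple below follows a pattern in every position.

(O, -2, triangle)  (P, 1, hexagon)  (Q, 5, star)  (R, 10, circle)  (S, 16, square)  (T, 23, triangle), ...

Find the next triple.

For the letter, letters move forward 1 place in the alphabet: O, P, Q, R, S, T → U.
Second component — differences are 3, 4, 5, … (increasing by 1 each time): -2, 1, 5, 10, 16, 23 → 31.
Shape: repeats triangle → hexagon → star → circle → square, so triangle, hexagon, star, circle, square, triangle → hexagon.
Combining the parts gives (U, 31, hexagon).

(U, 31, hexagon)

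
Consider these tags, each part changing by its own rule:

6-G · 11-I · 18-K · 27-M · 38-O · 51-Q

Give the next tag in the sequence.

First component — differences are 5, 7, 9, … (increasing by 2 each time): 6, 11, 18, 27, 38, 51 → 66.
Letter goes G, I, K, M, O, Q → S (letters move forward 2 places in the alphabet).
So the next tag is 66-S.

66-S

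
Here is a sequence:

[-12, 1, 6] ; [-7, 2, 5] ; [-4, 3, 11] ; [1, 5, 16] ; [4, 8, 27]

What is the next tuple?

For the first entry, alternating steps +5, +3, +5, +3, …: -12, -7, -4, 1, 4 → 9.
Second entry goes 1, 2, 3, 5, 8 → 13 (each term is the sum of the two before it).
Third entry: 6, 5, 11, 16, 27 → 43 (each term is the sum of the two before it).
Combining the parts gives [9, 13, 43].

[9, 13, 43]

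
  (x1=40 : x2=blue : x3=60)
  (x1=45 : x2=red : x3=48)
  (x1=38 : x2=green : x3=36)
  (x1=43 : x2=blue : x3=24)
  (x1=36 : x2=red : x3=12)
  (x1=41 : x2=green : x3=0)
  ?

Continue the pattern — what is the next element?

(x1=34 : x2=blue : x3=-12)

X1: alternating steps +5, −7, +5, −7, …, so 40, 45, 38, 43, 36, 41 → 34.
X2: blue, red, green, blue, red, green → blue (repeats blue → red → green).
X3: 60, 48, 36, 24, 12, 0 → -12 (−12 each step).
Putting it together: (x1=34 : x2=blue : x3=-12).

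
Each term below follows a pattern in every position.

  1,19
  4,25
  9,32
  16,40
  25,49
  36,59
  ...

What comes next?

For the first part, perfect squares: 1², 2², 3², …: 1, 4, 9, 16, 25, 36 → 49.
Second part: differences are 6, 7, 8, … (increasing by 1 each time); 19, 25, 32, 40, 49, 59 → 70.
Putting it together: 49,70.

49,70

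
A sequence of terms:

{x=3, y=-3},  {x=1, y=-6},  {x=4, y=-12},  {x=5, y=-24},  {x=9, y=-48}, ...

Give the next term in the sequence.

{x=14, y=-96}

X — each term is the sum of the two before it: 3, 1, 4, 5, 9 → 14.
Y: ×2 each step, so -3, -6, -12, -24, -48 → -96.
Putting it together: {x=14, y=-96}.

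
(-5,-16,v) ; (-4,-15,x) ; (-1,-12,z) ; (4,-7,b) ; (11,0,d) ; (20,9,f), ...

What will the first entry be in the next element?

31

First entry goes -5, -4, -1, 4, 11, 20 → 31 (differences are 1, 3, 5, … (increasing by 2 each time)).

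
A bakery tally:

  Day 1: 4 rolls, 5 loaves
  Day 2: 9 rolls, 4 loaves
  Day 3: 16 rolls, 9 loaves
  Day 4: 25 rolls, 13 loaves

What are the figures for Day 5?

Rolls: perfect squares: 2², 3², 4², …, so 4, 9, 16, 25 → 36.
Loaves: each term is the sum of the two before it, so 5, 4, 9, 13 → 22.
Putting it together: 36 rolls, 22 loaves.

36 rolls, 22 loaves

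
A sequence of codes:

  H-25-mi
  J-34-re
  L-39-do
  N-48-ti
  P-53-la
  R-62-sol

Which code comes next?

Letter — letters move forward 2 places in the alphabet: H, J, L, N, P, R → T.
Second component: alternating steps +9, +5, +9, +5, …, so 25, 34, 39, 48, 53, 62 → 67.
Note goes mi, re, do, ti, la, sol → fa (runs backward through the solfège scale do→ti).
So the next code is T-67-fa.

T-67-fa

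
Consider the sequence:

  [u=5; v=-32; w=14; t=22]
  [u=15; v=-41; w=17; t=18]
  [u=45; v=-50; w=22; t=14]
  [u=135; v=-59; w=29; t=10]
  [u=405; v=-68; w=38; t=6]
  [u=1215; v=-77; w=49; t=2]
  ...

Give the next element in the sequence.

U: ×3 each step, so 5, 15, 45, 135, 405, 1215 → 3645.
V: -32, -41, -50, -59, -68, -77 → -86 (−9 each step).
For the w, differences are 3, 5, 7, … (increasing by 2 each time): 14, 17, 22, 29, 38, 49 → 62.
T: 22, 18, 14, 10, 6, 2 → -2 (−4 each step).
So the next element is [u=3645; v=-86; w=62; t=-2].

[u=3645; v=-86; w=62; t=-2]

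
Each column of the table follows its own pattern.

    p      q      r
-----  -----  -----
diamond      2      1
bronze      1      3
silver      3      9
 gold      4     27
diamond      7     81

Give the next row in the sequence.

bronze  11  243

Column p: diamond, bronze, silver, gold, diamond → bronze (repeats diamond → bronze → silver → gold).
Column q: 2, 1, 3, 4, 7 → 11 (each term is the sum of the two before it).
Column r: ×3 each step; 1, 3, 9, 27, 81 → 243.
Combining the parts gives bronze  11  243.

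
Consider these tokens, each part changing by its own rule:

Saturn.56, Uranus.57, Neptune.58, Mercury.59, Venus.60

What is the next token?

Planet — runs through the planets Mercury→Neptune: Saturn, Uranus, Neptune, Mercury, Venus → Earth.
For the second component, +1 each step: 56, 57, 58, 59, 60 → 61.
So the next token is Earth.61.

Earth.61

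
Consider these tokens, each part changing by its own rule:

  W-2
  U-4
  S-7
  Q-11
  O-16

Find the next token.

Letter — letters move back 2 places in the alphabet: W, U, S, Q, O → M.
Second component: differences are 2, 3, 4, … (increasing by 1 each time), so 2, 4, 7, 11, 16 → 22.
Putting it together: M-22.

M-22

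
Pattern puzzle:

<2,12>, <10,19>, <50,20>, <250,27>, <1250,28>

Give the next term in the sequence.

<6250,35>

First slot — ×5 each step: 2, 10, 50, 250, 1250 → 6250.
Second slot: alternating steps +7, +1, +7, +1, …; 12, 19, 20, 27, 28 → 35.
So the next term is <6250,35>.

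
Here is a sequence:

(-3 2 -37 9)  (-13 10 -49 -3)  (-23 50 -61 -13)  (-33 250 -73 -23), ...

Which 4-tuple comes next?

(-43 1250 -85 -33)

First component: −10 each step, so -3, -13, -23, -33 → -43.
Second component: ×5 each step, so 2, 10, 50, 250 → 1250.
Third component: -37, -49, -61, -73 → -85 (−12 each step).
Fourth component goes 9, -3, -13, -23 → -33 (always the previous value of the first component).
Combining the parts gives (-43 1250 -85 -33).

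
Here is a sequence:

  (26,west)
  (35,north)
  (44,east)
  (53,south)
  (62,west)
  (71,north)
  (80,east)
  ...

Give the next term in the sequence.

(89,south)

First component: 26, 35, 44, 53, 62, 71, 80 → 89 (+9 each step).
Direction: west, north, east, south, west, north, east → south (repeats west → north → east → south).
Putting it together: (89,south).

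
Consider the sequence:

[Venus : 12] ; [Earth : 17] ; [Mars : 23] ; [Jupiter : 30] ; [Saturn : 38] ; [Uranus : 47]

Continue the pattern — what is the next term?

For the planet, runs through the planets Mercury→Neptune: Venus, Earth, Mars, Jupiter, Saturn, Uranus → Neptune.
Second component — differences are 5, 6, 7, … (increasing by 1 each time): 12, 17, 23, 30, 38, 47 → 57.
So the next term is [Neptune : 57].

[Neptune : 57]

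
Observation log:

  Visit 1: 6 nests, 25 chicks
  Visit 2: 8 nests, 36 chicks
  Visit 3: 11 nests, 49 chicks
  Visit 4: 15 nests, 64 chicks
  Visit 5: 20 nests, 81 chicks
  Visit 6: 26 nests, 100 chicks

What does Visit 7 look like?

Nests: differences are 2, 3, 4, … (increasing by 1 each time), so 6, 8, 11, 15, 20, 26 → 33.
For the chicks, perfect squares: 5², 6², 7², …: 25, 36, 49, 64, 81, 100 → 121.
Combining the parts gives 33 nests, 121 chicks.

33 nests, 121 chicks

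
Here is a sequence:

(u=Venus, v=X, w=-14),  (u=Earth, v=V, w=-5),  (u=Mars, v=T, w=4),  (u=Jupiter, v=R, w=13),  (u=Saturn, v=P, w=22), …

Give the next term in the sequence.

(u=Uranus, v=N, w=31)

For the u, runs through the planets Mercury→Neptune: Venus, Earth, Mars, Jupiter, Saturn → Uranus.
V — letters move back 2 places in the alphabet: X, V, T, R, P → N.
For the w, +9 each step: -14, -5, 4, 13, 22 → 31.
So the next term is (u=Uranus, v=N, w=31).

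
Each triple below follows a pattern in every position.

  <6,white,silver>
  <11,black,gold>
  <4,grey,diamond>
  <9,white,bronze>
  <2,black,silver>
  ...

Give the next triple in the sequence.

<7,grey,gold>

First slot — alternating steps +5, −7, +5, −7, …: 6, 11, 4, 9, 2 → 7.
Shade: white, black, grey, white, black → grey (repeats white → black → grey).
For the rank, repeats silver → gold → diamond → bronze: silver, gold, diamond, bronze, silver → gold.
Putting it together: <7,grey,gold>.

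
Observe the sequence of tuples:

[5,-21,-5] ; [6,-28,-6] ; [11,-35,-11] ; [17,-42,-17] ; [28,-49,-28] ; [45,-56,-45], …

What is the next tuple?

For the first value, each term is the sum of the two before it: 5, 6, 11, 17, 28, 45 → 73.
For the second value, −7 each step: -21, -28, -35, -42, -49, -56 → -63.
Third value: always the negative of the first value; -5, -6, -11, -17, -28, -45 → -73.
So the next tuple is [73,-63,-73].

[73,-63,-73]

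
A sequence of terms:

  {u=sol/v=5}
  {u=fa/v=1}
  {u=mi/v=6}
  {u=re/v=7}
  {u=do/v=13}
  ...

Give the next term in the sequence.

{u=ti/v=20}

U: runs backward through the solfège scale do→ti, so sol, fa, mi, re, do → ti.
V — each term is the sum of the two before it: 5, 1, 6, 7, 13 → 20.
So the next term is {u=ti/v=20}.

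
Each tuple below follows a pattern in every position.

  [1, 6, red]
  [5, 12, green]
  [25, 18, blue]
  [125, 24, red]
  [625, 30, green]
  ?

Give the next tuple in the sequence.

[3125, 36, blue]

First value — ×5 each step: 1, 5, 25, 125, 625 → 3125.
For the second value, +6 each step: 6, 12, 18, 24, 30 → 36.
Colour: repeats red → green → blue, so red, green, blue, red, green → blue.
So the next tuple is [3125, 36, blue].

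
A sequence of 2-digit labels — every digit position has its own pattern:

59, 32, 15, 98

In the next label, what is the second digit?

1

Second digit: +3 each step, mod 10; 9, 2, 5, 8 → 1.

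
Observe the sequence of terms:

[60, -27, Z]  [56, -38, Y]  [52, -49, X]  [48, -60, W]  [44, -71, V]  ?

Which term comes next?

[40, -82, U]

First component: 60, 56, 52, 48, 44 → 40 (−4 each step).
Second component goes -27, -38, -49, -60, -71 → -82 (−11 each step).
Letter: letters move back 1 place in the alphabet, so Z, Y, X, W, V → U.
Putting it together: [40, -82, U].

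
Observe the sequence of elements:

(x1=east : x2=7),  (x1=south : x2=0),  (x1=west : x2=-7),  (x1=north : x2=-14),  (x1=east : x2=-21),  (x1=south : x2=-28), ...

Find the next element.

(x1=west : x2=-35)

X1: repeats east → south → west → north, so east, south, west, north, east, south → west.
X2: −7 each step; 7, 0, -7, -14, -21, -28 → -35.
Putting it together: (x1=west : x2=-35).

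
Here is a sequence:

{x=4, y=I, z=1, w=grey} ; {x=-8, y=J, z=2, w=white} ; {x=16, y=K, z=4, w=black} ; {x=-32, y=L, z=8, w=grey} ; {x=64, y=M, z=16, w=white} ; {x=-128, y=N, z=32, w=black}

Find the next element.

X — ×(-2) each step: 4, -8, 16, -32, 64, -128 → 256.
Y: I, J, K, L, M, N → O (letters move forward 1 place in the alphabet).
Z: 1, 2, 4, 8, 16, 32 → 64 (×2 each step).
For the w, repeats grey → white → black: grey, white, black, grey, white, black → grey.
Putting it together: {x=256, y=O, z=64, w=grey}.

{x=256, y=O, z=64, w=grey}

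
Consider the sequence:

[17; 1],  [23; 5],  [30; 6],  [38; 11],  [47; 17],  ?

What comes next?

[57; 28]

First slot: differences are 6, 7, 8, … (increasing by 1 each time); 17, 23, 30, 38, 47 → 57.
For the second slot, each term is the sum of the two before it: 1, 5, 6, 11, 17 → 28.
Combining the parts gives [57; 28].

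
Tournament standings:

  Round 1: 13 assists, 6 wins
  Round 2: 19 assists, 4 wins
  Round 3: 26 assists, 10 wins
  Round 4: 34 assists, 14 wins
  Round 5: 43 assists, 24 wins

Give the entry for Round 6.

53 assists, 38 wins

Assists: 13, 19, 26, 34, 43 → 53 (differences are 6, 7, 8, … (increasing by 1 each time)).
Wins: each term is the sum of the two before it; 6, 4, 10, 14, 24 → 38.
Combining the parts gives 53 assists, 38 wins.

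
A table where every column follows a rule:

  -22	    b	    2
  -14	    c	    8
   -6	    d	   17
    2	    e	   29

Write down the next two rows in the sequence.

10  f  44; 18  g  62

First component goes -22, -14, -6, 2 → 10 → 18 (+8 each step).
Letter: letters move forward 1 place in the alphabet, so b, c, d, e → f → g.
Third component: differences are 6, 9, 12, … (increasing by 3 each time), so 2, 8, 17, 29 → 44 → 62.
Putting the parts together: 10  f  44 and then 18  g  62.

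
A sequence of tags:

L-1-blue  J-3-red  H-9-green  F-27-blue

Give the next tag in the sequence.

Letter — letters move back 2 places in the alphabet: L, J, H, F → D.
Second component: ×3 each step; 1, 3, 9, 27 → 81.
Colour: repeats blue → red → green; blue, red, green, blue → red.
So the next tag is D-81-red.

D-81-red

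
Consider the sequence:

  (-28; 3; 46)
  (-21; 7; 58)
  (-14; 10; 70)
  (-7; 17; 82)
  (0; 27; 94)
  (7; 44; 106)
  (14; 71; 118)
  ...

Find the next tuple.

First entry: -28, -21, -14, -7, 0, 7, 14 → 21 (+7 each step).
Second entry goes 3, 7, 10, 17, 27, 44, 71 → 115 (each term is the sum of the two before it).
Third entry: +12 each step, so 46, 58, 70, 82, 94, 106, 118 → 130.
Combining the parts gives (21; 115; 130).

(21; 115; 130)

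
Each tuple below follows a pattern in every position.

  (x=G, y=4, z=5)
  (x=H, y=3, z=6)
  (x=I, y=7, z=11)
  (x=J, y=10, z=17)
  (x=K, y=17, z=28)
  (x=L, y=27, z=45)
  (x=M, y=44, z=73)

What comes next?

For the x, letters move forward 1 place in the alphabet: G, H, I, J, K, L, M → N.
Y — each term is the sum of the two before it: 4, 3, 7, 10, 17, 27, 44 → 71.
Z: each term is the sum of the two before it; 5, 6, 11, 17, 28, 45, 73 → 118.
Combining the parts gives (x=N, y=71, z=118).

(x=N, y=71, z=118)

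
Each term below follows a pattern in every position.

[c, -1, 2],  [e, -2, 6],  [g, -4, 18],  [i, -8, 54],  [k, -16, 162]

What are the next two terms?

[m, -32, 486], [o, -64, 1458]

Letter — letters move forward 2 places in the alphabet: c, e, g, i, k → m → o.
Second entry: ×2 each step; -1, -2, -4, -8, -16 → -32 → -64.
For the third entry, ×3 each step: 2, 6, 18, 54, 162 → 486 → 1458.
So the next two terms are [m, -32, 486] and [o, -64, 1458].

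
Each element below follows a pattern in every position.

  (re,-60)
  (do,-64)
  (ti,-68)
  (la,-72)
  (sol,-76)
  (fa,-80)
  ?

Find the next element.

(mi,-84)

Note: runs backward through the solfège scale do→ti; re, do, ti, la, sol, fa → mi.
Second entry: -60, -64, -68, -72, -76, -80 → -84 (−4 each step).
Putting it together: (mi,-84).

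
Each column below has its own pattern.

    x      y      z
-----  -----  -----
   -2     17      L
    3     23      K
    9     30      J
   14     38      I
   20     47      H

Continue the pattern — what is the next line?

Column x goes -2, 3, 9, 14, 20 → 25 (alternating steps +5, +6, +5, +6, …).
Column y: differences are 6, 7, 8, … (increasing by 1 each time), so 17, 23, 30, 38, 47 → 57.
Column z: letters move back 1 place in the alphabet, so L, K, J, I, H → G.
Combining the parts gives 25  57  G.

25  57  G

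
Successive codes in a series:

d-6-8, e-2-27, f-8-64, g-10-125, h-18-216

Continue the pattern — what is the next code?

i-28-343

For the letter, letters move forward 1 place in the alphabet: d, e, f, g, h → i.
For the second component, each term is the sum of the two before it: 6, 2, 8, 10, 18 → 28.
Third component goes 8, 27, 64, 125, 216 → 343 (perfect cubes: 2³, 3³, 4³, …).
So the next code is i-28-343.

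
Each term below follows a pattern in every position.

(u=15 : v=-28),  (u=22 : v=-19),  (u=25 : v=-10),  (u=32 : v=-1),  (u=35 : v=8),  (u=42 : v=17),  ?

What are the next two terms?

For the u, alternating steps +7, +3, +7, +3, …: 15, 22, 25, 32, 35, 42 → 45 → 52.
V: -28, -19, -10, -1, 8, 17 → 26 → 35 (+9 each step).
So the next two terms are (u=45 : v=26) and (u=52 : v=35).

(u=45 : v=26), (u=52 : v=35)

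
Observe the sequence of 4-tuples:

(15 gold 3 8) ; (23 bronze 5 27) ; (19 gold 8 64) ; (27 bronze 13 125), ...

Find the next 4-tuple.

(23 gold 21 216)

First part: alternating steps +8, −4, +8, −4, …; 15, 23, 19, 27 → 23.
Rank goes gold, bronze, gold, bronze → gold (alternates gold ↔ bronze).
Third part: each term is the sum of the two before it, so 3, 5, 8, 13 → 21.
For the fourth part, perfect cubes: 2³, 3³, 4³, …: 8, 27, 64, 125 → 216.
So the next 4-tuple is (23 gold 21 216).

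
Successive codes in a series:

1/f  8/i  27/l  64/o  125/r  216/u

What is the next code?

343/x

First component — perfect cubes: 1³, 2³, 3³, …: 1, 8, 27, 64, 125, 216 → 343.
Letter goes f, i, l, o, r, u → x (letters move forward 3 places in the alphabet).
Putting it together: 343/x.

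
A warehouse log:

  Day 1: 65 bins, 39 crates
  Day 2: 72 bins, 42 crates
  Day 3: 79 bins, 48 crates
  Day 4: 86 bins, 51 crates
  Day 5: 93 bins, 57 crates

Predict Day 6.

100 bins, 60 crates

Bins: +7 each step; 65, 72, 79, 86, 93 → 100.
Crates goes 39, 42, 48, 51, 57 → 60 (alternating steps +3, +6, +3, +6, …).
So the next record is 100 bins, 60 crates.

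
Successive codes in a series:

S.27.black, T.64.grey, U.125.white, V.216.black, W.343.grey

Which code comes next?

X.512.white

Letter: letters move forward 1 place in the alphabet; S, T, U, V, W → X.
For the second component, perfect cubes: 3³, 4³, 5³, …: 27, 64, 125, 216, 343 → 512.
Shade: black, grey, white, black, grey → white (repeats black → grey → white).
So the next code is X.512.white.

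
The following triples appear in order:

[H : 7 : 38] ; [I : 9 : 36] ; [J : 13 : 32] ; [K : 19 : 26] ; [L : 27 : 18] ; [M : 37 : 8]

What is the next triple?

[N : 49 : -4]

Letter: H, I, J, K, L, M → N (letters move forward 1 place in the alphabet).
Second part goes 7, 9, 13, 19, 27, 37 → 49 (differences are 2, 4, 6, … (increasing by 2 each time)).
Third part: 38, 36, 32, 26, 18, 8 → -4 (together with the second part always sums to 45).
So the next triple is [N : 49 : -4].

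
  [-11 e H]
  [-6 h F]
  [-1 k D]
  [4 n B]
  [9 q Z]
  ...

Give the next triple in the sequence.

First slot: +5 each step; -11, -6, -1, 4, 9 → 14.
For the first letter, letters move forward 3 places in the alphabet: e, h, k, n, q → t.
Second letter: letters move back 2 places in the alphabet, wrapping A→Z; H, F, D, B, Z → X.
Putting it together: [14 t X].

[14 t X]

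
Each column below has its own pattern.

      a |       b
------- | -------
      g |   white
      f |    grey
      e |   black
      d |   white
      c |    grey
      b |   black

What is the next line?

a  white

Column a: letters move back 1 place in the alphabet, so g, f, e, d, c, b → a.
Column b — repeats white → grey → black: white, grey, black, white, grey, black → white.
So the next line is a  white.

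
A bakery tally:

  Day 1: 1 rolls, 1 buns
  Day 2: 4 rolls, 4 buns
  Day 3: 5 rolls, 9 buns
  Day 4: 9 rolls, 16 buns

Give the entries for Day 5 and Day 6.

14 rolls, 25 buns; 23 rolls, 36 buns

Rolls — each term is the sum of the two before it: 1, 4, 5, 9 → 14 → 23.
Buns goes 1, 4, 9, 16 → 25 → 36 (perfect squares: 1², 2², 3², …).
So the next two lines are 14 rolls, 25 buns and 23 rolls, 36 buns.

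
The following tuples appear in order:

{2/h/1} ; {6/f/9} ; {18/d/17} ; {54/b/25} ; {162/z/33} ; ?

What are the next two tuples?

First part goes 2, 6, 18, 54, 162 → 486 → 1458 (×3 each step).
Letter — letters move back 2 places in the alphabet, wrapping A→Z: h, f, d, b, z → x → v.
Third part: +8 each step, so 1, 9, 17, 25, 33 → 41 → 49.
So the next two tuples are {486/x/41} and {1458/v/49}.

{486/x/41}, {1458/v/49}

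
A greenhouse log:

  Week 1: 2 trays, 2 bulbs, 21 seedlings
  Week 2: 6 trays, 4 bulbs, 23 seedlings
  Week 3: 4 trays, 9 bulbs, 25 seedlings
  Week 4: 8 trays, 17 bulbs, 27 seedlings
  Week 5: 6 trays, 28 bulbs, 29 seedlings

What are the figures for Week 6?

10 trays, 42 bulbs, 31 seedlings

Trays: alternating steps +4, −2, +4, −2, …; 2, 6, 4, 8, 6 → 10.
Bulbs goes 2, 4, 9, 17, 28 → 42 (differences are 2, 5, 8, … (increasing by 3 each time)).
Seedlings: 21, 23, 25, 27, 29 → 31 (+2 each step).
Putting it together: 10 trays, 42 bulbs, 31 seedlings.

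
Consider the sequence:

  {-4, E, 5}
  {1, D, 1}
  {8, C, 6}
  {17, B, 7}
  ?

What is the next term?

First coordinate: differences are 5, 7, 9, … (increasing by 2 each time); -4, 1, 8, 17 → 28.
Letter: letters move back 1 place in the alphabet, so E, D, C, B → A.
Third coordinate — each term is the sum of the two before it: 5, 1, 6, 7 → 13.
Combining the parts gives {28, A, 13}.

{28, A, 13}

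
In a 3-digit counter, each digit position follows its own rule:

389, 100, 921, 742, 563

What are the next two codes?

First digit: −2 each step, mod 10; 3, 1, 9, 7, 5 → 3 → 1.
For the second digit, +2 each step, mod 10: 8, 0, 2, 4, 6 → 8 → 0.
Third digit: 9, 0, 1, 2, 3 → 4 → 5 (+1 each step, mod 10).
So the next two codes are 384 and 105.

384, 105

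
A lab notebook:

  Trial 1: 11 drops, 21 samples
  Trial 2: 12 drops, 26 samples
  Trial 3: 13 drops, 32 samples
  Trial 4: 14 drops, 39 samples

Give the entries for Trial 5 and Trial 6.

For the drops, +1 each step: 11, 12, 13, 14 → 15 → 16.
Samples: differences are 5, 6, 7, … (increasing by 1 each time); 21, 26, 32, 39 → 47 → 56.
So the next two lines are 15 drops, 47 samples and 16 drops, 56 samples.

15 drops, 47 samples; 16 drops, 56 samples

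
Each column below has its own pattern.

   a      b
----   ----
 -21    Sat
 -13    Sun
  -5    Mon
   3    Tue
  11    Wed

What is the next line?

Column a goes -21, -13, -5, 3, 11 → 19 (+8 each step).
Column b goes Sat, Sun, Mon, Tue, Wed → Thu (runs through the weekdays Mon→Sun).
Putting it together: 19  Thu.

19  Thu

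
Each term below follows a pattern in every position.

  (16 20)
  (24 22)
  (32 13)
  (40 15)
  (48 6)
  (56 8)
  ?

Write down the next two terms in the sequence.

First slot: +8 each step, so 16, 24, 32, 40, 48, 56 → 64 → 72.
Second slot goes 20, 22, 13, 15, 6, 8 → -1 → 1 (alternating steps +2, −9, +2, −9, …).
Putting the parts together: (64 -1) and then (72 1).

(64 -1), (72 1)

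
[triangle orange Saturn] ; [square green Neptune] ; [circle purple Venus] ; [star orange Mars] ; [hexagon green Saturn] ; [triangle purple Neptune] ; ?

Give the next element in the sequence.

Shape: triangle, square, circle, star, hexagon, triangle → square (repeats triangle → square → circle → star → hexagon).
Colour: repeats orange → green → purple; orange, green, purple, orange, green, purple → orange.
Planet — repeats Saturn → Neptune → Venus → Mars: Saturn, Neptune, Venus, Mars, Saturn, Neptune → Venus.
Putting it together: [square orange Venus].

[square orange Venus]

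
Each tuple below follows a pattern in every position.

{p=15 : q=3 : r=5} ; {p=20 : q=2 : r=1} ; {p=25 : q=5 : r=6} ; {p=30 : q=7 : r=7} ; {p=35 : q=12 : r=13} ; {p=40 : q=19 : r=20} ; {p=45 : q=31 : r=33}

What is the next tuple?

{p=50 : q=50 : r=53}

P — +5 each step: 15, 20, 25, 30, 35, 40, 45 → 50.
Q: each term is the sum of the two before it; 3, 2, 5, 7, 12, 19, 31 → 50.
For the r, each term is the sum of the two before it: 5, 1, 6, 7, 13, 20, 33 → 53.
So the next tuple is {p=50 : q=50 : r=53}.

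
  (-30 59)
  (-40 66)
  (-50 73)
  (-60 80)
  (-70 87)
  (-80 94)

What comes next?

First part: −10 each step; -30, -40, -50, -60, -70, -80 → -90.
Second part — +7 each step: 59, 66, 73, 80, 87, 94 → 101.
So the next term is (-90 101).

(-90 101)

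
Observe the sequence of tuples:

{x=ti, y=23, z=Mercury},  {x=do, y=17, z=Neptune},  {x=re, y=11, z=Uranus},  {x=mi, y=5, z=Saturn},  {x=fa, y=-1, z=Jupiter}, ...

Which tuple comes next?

{x=sol, y=-7, z=Mars}

For the x, runs through the solfège scale do→ti: ti, do, re, mi, fa → sol.
Y: −6 each step; 23, 17, 11, 5, -1 → -7.
Z goes Mercury, Neptune, Uranus, Saturn, Jupiter → Mars (runs backward through the planets Mercury→Neptune).
Putting it together: {x=sol, y=-7, z=Mars}.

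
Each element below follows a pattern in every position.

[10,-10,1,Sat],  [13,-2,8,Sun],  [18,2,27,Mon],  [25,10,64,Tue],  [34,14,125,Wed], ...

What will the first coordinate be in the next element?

For the first coordinate, differences are 3, 5, 7, … (increasing by 2 each time): 10, 13, 18, 25, 34 → 45.

45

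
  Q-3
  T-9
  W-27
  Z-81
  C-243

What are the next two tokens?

Letter — letters move forward 3 places in the alphabet, wrapping Z→A: Q, T, W, Z, C → F → I.
Second component: 3, 9, 27, 81, 243 → 729 → 2187 (×3 each step).
So the next two tokens are F-729 and I-2187.

F-729 then I-2187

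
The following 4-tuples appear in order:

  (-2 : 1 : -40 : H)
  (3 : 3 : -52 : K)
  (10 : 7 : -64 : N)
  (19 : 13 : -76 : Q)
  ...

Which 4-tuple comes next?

(30 : 21 : -88 : T)

For the first slot, differences are 5, 7, 9, … (increasing by 2 each time): -2, 3, 10, 19 → 30.
For the second slot, differences are 2, 4, 6, … (increasing by 2 each time): 1, 3, 7, 13 → 21.
Third slot goes -40, -52, -64, -76 → -88 (−12 each step).
For the letter, letters move forward 3 places in the alphabet: H, K, N, Q → T.
Combining the parts gives (30 : 21 : -88 : T).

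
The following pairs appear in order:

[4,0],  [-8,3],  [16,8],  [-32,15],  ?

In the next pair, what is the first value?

64

First value: ×(-2) each step; 4, -8, 16, -32 → 64.
For the second value, differences are 3, 5, 7, … (increasing by 2 each time): 0, 3, 8, 15 → 24.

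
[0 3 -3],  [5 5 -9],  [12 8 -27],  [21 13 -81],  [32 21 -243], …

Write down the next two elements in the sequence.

[45 34 -729], [60 55 -2187]

First coordinate: differences are 5, 7, 9, … (increasing by 2 each time); 0, 5, 12, 21, 32 → 45 → 60.
For the second coordinate, each term is the sum of the two before it: 3, 5, 8, 13, 21 → 34 → 55.
For the third coordinate, ×3 each step: -3, -9, -27, -81, -243 → -729 → -2187.
So the next two elements are [45 34 -729] and [60 55 -2187].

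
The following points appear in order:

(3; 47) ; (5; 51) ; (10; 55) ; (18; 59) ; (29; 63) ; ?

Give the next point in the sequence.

First slot — differences are 2, 5, 8, … (increasing by 3 each time): 3, 5, 10, 18, 29 → 43.
Second slot — +4 each step: 47, 51, 55, 59, 63 → 67.
So the next point is (43; 67).

(43; 67)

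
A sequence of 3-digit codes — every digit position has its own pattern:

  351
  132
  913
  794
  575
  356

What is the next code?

137

For the first digit, −2 each step, mod 10: 3, 1, 9, 7, 5, 3 → 1.
Second digit — −2 each step, mod 10: 5, 3, 1, 9, 7, 5 → 3.
Third digit: 1, 2, 3, 4, 5, 6 → 7 (+1 each step, mod 10).
Combining the parts gives 137.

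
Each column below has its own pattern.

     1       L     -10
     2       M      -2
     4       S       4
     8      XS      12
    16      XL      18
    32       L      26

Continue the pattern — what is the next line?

First component — ×2 each step: 1, 2, 4, 8, 16, 32 → 64.
Size goes L, M, S, XS, XL, L → M (repeats L → M → S → XS → XL).
Third component goes -10, -2, 4, 12, 18, 26 → 32 (alternating steps +8, +6, +8, +6, …).
So the next line is 64  M  32.

64  M  32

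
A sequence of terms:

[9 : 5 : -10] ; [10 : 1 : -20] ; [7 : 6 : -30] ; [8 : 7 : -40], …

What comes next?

[5 : 13 : -50]

First entry — alternating steps +1, −3, +1, −3, …: 9, 10, 7, 8 → 5.
Second entry: 5, 1, 6, 7 → 13 (each term is the sum of the two before it).
Third entry: −10 each step; -10, -20, -30, -40 → -50.
Combining the parts gives [5 : 13 : -50].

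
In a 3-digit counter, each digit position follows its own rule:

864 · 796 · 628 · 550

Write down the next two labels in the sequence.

First digit: 8, 7, 6, 5 → 4 → 3 (−1 each step, mod 10).
Second digit goes 6, 9, 2, 5 → 8 → 1 (+3 each step, mod 10).
Third digit — +2 each step, mod 10: 4, 6, 8, 0 → 2 → 4.
So the next two labels are 482 and 314.

482, 314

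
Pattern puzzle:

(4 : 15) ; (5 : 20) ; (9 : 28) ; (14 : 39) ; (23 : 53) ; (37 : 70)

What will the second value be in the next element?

Second value: differences are 5, 8, 11, … (increasing by 3 each time), so 15, 20, 28, 39, 53, 70 → 90.

90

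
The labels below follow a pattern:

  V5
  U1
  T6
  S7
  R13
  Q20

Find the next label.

P33

Letter — letters move back 1 place in the alphabet: V, U, T, S, R, Q → P.
Second component — each term is the sum of the two before it: 5, 1, 6, 7, 13, 20 → 33.
So the next label is P33.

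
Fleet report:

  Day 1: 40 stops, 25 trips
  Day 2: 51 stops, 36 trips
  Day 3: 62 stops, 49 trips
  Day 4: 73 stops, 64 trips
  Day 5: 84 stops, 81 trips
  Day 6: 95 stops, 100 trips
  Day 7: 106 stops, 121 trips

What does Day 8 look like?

117 stops, 144 trips

Stops — +11 each step: 40, 51, 62, 73, 84, 95, 106 → 117.
Trips: perfect squares: 5², 6², 7², …; 25, 36, 49, 64, 81, 100, 121 → 144.
Combining the parts gives 117 stops, 144 trips.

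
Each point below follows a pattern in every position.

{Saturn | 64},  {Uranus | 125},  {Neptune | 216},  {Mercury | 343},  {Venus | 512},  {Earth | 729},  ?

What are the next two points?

{Mars | 1000}, {Jupiter | 1331}

Planet: runs through the planets Mercury→Neptune, so Saturn, Uranus, Neptune, Mercury, Venus, Earth → Mars → Jupiter.
Second entry — perfect cubes: 4³, 5³, 6³, …: 64, 125, 216, 343, 512, 729 → 1000 → 1331.
Putting the parts together: {Mars | 1000} and then {Jupiter | 1331}.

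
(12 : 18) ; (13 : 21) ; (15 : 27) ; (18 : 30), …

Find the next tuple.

For the first component, differences are 1, 2, 3, … (increasing by 1 each time): 12, 13, 15, 18 → 22.
Second component goes 18, 21, 27, 30 → 36 (alternating steps +3, +6, +3, +6, …).
So the next tuple is (22 : 36).

(22 : 36)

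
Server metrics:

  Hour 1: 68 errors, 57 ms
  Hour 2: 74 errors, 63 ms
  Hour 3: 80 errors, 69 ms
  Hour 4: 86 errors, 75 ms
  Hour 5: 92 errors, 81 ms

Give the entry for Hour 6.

98 errors, 87 ms

Errors — +6 each step: 68, 74, 80, 86, 92 → 98.
Ms: always 11 less than the errors; 57, 63, 69, 75, 81 → 87.
Combining the parts gives 98 errors, 87 ms.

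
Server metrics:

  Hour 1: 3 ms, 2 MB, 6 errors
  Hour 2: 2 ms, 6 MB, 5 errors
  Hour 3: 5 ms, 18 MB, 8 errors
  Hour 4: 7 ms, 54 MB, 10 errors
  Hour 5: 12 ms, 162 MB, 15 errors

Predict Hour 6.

Ms: 3, 2, 5, 7, 12 → 19 (each term is the sum of the two before it).
MB: ×3 each step, so 2, 6, 18, 54, 162 → 486.
Errors: 6, 5, 8, 10, 15 → 22 (always 3 more than the ms).
Putting it together: 19 ms, 486 MB, 22 errors.

19 ms, 486 MB, 22 errors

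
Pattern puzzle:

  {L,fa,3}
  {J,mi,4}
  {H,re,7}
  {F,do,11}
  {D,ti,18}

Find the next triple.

Letter — letters move back 2 places in the alphabet: L, J, H, F, D → B.
Note: runs backward through the solfège scale do→ti; fa, mi, re, do, ti → la.
Third entry: each term is the sum of the two before it; 3, 4, 7, 11, 18 → 29.
Putting it together: {B,la,29}.

{B,la,29}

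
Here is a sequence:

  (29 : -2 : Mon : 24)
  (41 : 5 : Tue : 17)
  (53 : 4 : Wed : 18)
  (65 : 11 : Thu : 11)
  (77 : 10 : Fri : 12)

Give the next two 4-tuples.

(89 : 17 : Sat : 5), (101 : 16 : Sun : 6)

For the first entry, +12 each step: 29, 41, 53, 65, 77 → 89 → 101.
Second entry: -2, 5, 4, 11, 10 → 17 → 16 (alternating steps +7, −1, +7, −1, …).
Day: runs through the weekdays Mon→Sun; Mon, Tue, Wed, Thu, Fri → Sat → Sun.
Fourth entry goes 24, 17, 18, 11, 12 → 5 → 6 (together with the second entry always sums to 22).
So the next two 4-tuples are (89 : 17 : Sat : 5) and (101 : 16 : Sun : 6).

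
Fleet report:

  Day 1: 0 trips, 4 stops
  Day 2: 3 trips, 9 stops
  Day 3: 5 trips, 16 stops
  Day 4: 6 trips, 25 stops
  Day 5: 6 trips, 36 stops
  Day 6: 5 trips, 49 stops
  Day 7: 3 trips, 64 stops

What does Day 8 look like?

Trips: differences are 3, 2, 1, … (decreasing by 1 each time), so 0, 3, 5, 6, 6, 5, 3 → 0.
Stops goes 4, 9, 16, 25, 36, 49, 64 → 81 (perfect squares: 2², 3², 4², …).
Putting it together: 0 trips, 81 stops.

0 trips, 81 stops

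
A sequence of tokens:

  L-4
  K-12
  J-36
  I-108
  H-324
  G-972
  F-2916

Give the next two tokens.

E-8748, D-26244

Letter goes L, K, J, I, H, G, F → E → D (letters move back 1 place in the alphabet).
For the second component, ×3 each step: 4, 12, 36, 108, 324, 972, 2916 → 8748 → 26244.
So the next two tokens are E-8748 and D-26244.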